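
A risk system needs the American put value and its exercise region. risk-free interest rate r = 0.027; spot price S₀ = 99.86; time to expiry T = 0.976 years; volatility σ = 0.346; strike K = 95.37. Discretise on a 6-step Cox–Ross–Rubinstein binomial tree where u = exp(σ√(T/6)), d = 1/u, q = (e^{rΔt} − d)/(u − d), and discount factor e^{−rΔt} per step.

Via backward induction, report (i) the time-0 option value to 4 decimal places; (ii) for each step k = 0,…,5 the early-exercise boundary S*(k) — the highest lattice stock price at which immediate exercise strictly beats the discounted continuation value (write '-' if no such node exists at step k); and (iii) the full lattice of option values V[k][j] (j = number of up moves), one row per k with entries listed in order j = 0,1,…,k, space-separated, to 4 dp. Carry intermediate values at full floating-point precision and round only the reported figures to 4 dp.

price = 10.0555
boundary = - - - 65.7016 57.1440 65.7016
tree:
10.0555
14.9848 4.8266
21.5564 8.0280 1.4149
29.6684 12.9970 2.7376 0.0000
38.2260 20.2405 5.2968 0.0000 0.0000
45.6689 29.6684 10.2485 0.0000 0.0000 0.0000
52.1425 38.2260 19.8293 0.0000 0.0000 0.0000 0.0000

Δt=0.16267  u=1.14975  d=0.86975  q=0.48089  discount=0.99562
step 6 (expiry): payoffs max(K−S,0) = 52.1425 38.2260 19.8293 0.0000 0.0000 0.0000 0.0000
step 5: (k=5,j=0): S=49.7011, (K−S)⁺=45.6689, hold=45.2510 ⇒ V=45.6689 exercise | (k=5,j=1): S=65.7016, (K−S)⁺=29.6684, hold=29.2504 ⇒ V=29.6684 exercise | (k=5,j=2): S=86.8533, (K−S)⁺=8.5167, hold=10.2485 ⇒ V=10.2485 continue | (k=5,j=3): S=114.8145, (K−S)⁺=0.0000, hold=0.0000 ⇒ V=0.0000 continue | (k=5,j=4): S=151.7774, (K−S)⁺=0.0000, hold=0.0000 ⇒ V=0.0000 continue | (k=5,j=5): S=200.6400, (K−S)⁺=0.0000, hold=0.0000 ⇒ V=0.0000 continue  boundary S*=65.7016
step 4: (k=4,j=0): S=57.1440, (K−S)⁺=38.2260, hold=37.8080 ⇒ V=38.2260 exercise | (k=4,j=1): S=75.5407, (K−S)⁺=19.8293, hold=20.2405 ⇒ V=20.2405 continue | (k=4,j=2): S=99.8600, (K−S)⁺=0.0000, hold=5.2968 ⇒ V=5.2968 continue | (k=4,j=3): S=132.0085, (K−S)⁺=0.0000, hold=0.0000 ⇒ V=0.0000 continue | (k=4,j=4): S=174.5068, (K−S)⁺=0.0000, hold=0.0000 ⇒ V=0.0000 continue  boundary S*=57.1440
step 3: (k=3,j=0): S=65.7016, (K−S)⁺=29.6684, hold=29.4473 ⇒ V=29.6684 exercise | (k=3,j=1): S=86.8533, (K−S)⁺=8.5167, hold=12.9970 ⇒ V=12.9970 continue | (k=3,j=2): S=114.8145, (K−S)⁺=0.0000, hold=2.7376 ⇒ V=2.7376 continue | (k=3,j=3): S=151.7774, (K−S)⁺=0.0000, hold=0.0000 ⇒ V=0.0000 continue  boundary S*=65.7016
step 2: (k=2,j=0): S=75.5407, (K−S)⁺=19.8293, hold=21.5564 ⇒ V=21.5564 continue | (k=2,j=1): S=99.8600, (K−S)⁺=0.0000, hold=8.0280 ⇒ V=8.0280 continue | (k=2,j=2): S=132.0085, (K−S)⁺=0.0000, hold=1.4149 ⇒ V=1.4149 continue  boundary S*=-
step 1: (k=1,j=0): S=86.8533, (K−S)⁺=8.5167, hold=14.9848 ⇒ V=14.9848 continue | (k=1,j=1): S=114.8145, (K−S)⁺=0.0000, hold=4.8266 ⇒ V=4.8266 continue  boundary S*=-
step 0: (k=0,j=0): S=99.8600, (K−S)⁺=0.0000, hold=10.0555 ⇒ V=10.0555 continue  boundary S*=-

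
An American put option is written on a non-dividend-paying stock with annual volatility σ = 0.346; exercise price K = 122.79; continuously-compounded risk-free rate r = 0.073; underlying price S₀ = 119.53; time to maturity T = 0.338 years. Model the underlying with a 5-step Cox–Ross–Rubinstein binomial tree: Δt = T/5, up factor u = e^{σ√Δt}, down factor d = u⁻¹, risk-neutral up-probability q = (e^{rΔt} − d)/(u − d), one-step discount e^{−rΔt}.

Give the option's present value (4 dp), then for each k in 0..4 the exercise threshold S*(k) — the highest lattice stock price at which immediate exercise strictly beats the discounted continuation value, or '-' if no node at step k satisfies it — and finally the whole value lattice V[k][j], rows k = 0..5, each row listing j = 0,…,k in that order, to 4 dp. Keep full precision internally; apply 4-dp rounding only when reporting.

price = 10.3658
boundary = - - 99.8478 91.2577 99.8478
tree:
10.3658
15.7575 5.1821
22.9422 8.8691 1.6187
31.5323 14.6531 3.2861 0.0000
39.3834 22.9422 6.6712 0.0000 0.0000
46.5591 31.5323 13.5434 0.0000 0.0000 0.0000

Δt=0.06760, u=1.09413, d=0.91397, q=0.50498, disc=e^(-rΔt)=0.99508
k=5 terminal: V=max(K-S,0) → 46.5591 31.5323 13.5434 0.0000 0.0000 0.0000
k=4: j=0 S=83.4066 intr=39.3834 cont=38.7790 V=39.3834[EX]; j=1 S=99.8478 intr=22.9422 cont=22.3377 V=22.9422[EX]; j=2 S=119.5300 intr=3.2600 cont=6.6712 V=6.6712[hold]; j=3 S=143.0919 intr=0.0000 cont=0.0000 V=0.0000[hold]; j=4 S=171.2985 intr=0.0000 cont=0.0000 V=0.0000[hold]  S*(4)=99.8478
k=3: j=0 S=91.2577 intr=31.5323 cont=30.9278 V=31.5323[EX]; j=1 S=109.2466 intr=13.5434 cont=14.6531 V=14.6531[hold]; j=2 S=130.7814 intr=0.0000 cont=3.2861 V=3.2861[hold]; j=3 S=156.5613 intr=0.0000 cont=0.0000 V=0.0000[hold]  S*(3)=91.2577
k=2: j=0 S=99.8478 intr=22.9422 cont=22.8953 V=22.9422[EX]; j=1 S=119.5300 intr=3.2600 cont=8.8691 V=8.8691[hold]; j=2 S=143.0919 intr=0.0000 cont=1.6187 V=1.6187[hold]  S*(2)=99.8478
k=1: j=0 S=109.2466 intr=13.5434 cont=15.7575 V=15.7575[hold]; j=1 S=130.7814 intr=0.0000 cont=5.1821 V=5.1821[hold]  S*(1)=-
k=0: j=0 S=119.5300 intr=3.2600 cont=10.3658 V=10.3658[hold]  S*(0)=-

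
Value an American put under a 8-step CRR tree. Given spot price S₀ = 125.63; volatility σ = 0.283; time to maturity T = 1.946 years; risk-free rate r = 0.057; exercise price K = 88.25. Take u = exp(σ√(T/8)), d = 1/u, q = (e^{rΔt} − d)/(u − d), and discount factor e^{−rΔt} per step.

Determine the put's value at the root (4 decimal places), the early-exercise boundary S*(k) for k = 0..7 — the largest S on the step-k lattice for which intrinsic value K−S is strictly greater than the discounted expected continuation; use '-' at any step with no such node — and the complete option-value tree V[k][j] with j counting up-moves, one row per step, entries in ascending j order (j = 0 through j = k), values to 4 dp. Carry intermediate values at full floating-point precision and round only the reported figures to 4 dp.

Δt=0.24325, u=1.14979, d=0.86973, q=0.51502, disc=e^(-rΔt)=0.98623
k=8 terminal: V=max(K-S,0) → 47.1204 33.8763 16.3674 0.0000 0.0000 0.0000 0.0000 0.0000 0.0000
k=7: j=0 S=47.2903 intr=40.9597 cont=39.7446 V=40.9597[EX]; j=1 S=62.5182 intr=25.7318 cont=24.5166 V=25.7318[EX]; j=2 S=82.6497 intr=5.6003 cont=7.8286 V=7.8286[hold]; j=3 S=109.2637 intr=0.0000 cont=0.0000 V=0.0000[hold]; j=4 S=144.4477 intr=0.0000 cont=0.0000 V=0.0000[hold]; j=5 S=190.9614 intr=0.0000 cont=0.0000 V=0.0000[hold]; j=6 S=252.4528 intr=0.0000 cont=0.0000 V=0.0000[hold]; j=7 S=333.7452 intr=0.0000 cont=0.0000 V=0.0000[hold]  S*(7)=62.5182
k=6: j=0 S=54.3737 intr=33.8763 cont=32.6611 V=33.8763[EX]; j=1 S=71.8826 intr=16.3674 cont=16.2840 V=16.3674[EX]; j=2 S=95.0295 intr=0.0000 cont=3.7445 V=3.7445[hold]; j=3 S=125.6300 intr=0.0000 cont=0.0000 V=0.0000[hold]; j=4 S=166.0841 intr=0.0000 cont=0.0000 V=0.0000[hold]; j=5 S=219.5649 intr=0.0000 cont=0.0000 V=0.0000[hold]; j=6 S=290.2670 intr=0.0000 cont=0.0000 V=0.0000[hold]  S*(6)=71.8826
k=5: j=0 S=62.5182 intr=25.7318 cont=24.5166 V=25.7318[EX]; j=1 S=82.6497 intr=5.6003 cont=9.7305 V=9.7305[hold]; j=2 S=109.2637 intr=0.0000 cont=1.7910 V=1.7910[hold]; j=3 S=144.4477 intr=0.0000 cont=0.0000 V=0.0000[hold]; j=4 S=190.9614 intr=0.0000 cont=0.0000 V=0.0000[hold]; j=5 S=252.4528 intr=0.0000 cont=0.0000 V=0.0000[hold]  S*(5)=62.5182
k=4: j=0 S=71.8826 intr=16.3674 cont=17.2501 V=17.2501[hold]; j=1 S=95.0295 intr=0.0000 cont=5.5639 V=5.5639[hold]; j=2 S=125.6300 intr=0.0000 cont=0.8567 V=0.8567[hold]; j=3 S=166.0841 intr=0.0000 cont=0.0000 V=0.0000[hold]; j=4 S=219.5649 intr=0.0000 cont=0.0000 V=0.0000[hold]  S*(4)=-
k=3: j=0 S=82.6497 intr=5.6003 cont=11.0769 V=11.0769[hold]; j=1 S=109.2637 intr=0.0000 cont=3.0964 V=3.0964[hold]; j=2 S=144.4477 intr=0.0000 cont=0.4097 V=0.4097[hold]; j=3 S=190.9614 intr=0.0000 cont=0.0000 V=0.0000[hold]  S*(3)=-
k=2: j=0 S=95.0295 intr=0.0000 cont=6.8708 V=6.8708[hold]; j=1 S=125.6300 intr=0.0000 cont=1.6891 V=1.6891[hold]; j=2 S=166.0841 intr=0.0000 cont=0.1960 V=0.1960[hold]  S*(2)=-
k=1: j=0 S=109.2637 intr=0.0000 cont=4.1443 V=4.1443[hold]; j=1 S=144.4477 intr=0.0000 cont=0.9075 V=0.9075[hold]  S*(1)=-
k=0: j=0 S=125.6300 intr=0.0000 cont=2.4432 V=2.4432[hold]  S*(0)=-

price = 2.4432
boundary = - - - - - 62.5182 71.8826 62.5182
tree:
2.4432
4.1443 0.9075
6.8708 1.6891 0.1960
11.0769 3.0964 0.4097 0.0000
17.2501 5.5639 0.8567 0.0000 0.0000
25.7318 9.7305 1.7910 0.0000 0.0000 0.0000
33.8763 16.3674 3.7445 0.0000 0.0000 0.0000 0.0000
40.9597 25.7318 7.8286 0.0000 0.0000 0.0000 0.0000 0.0000
47.1204 33.8763 16.3674 0.0000 0.0000 0.0000 0.0000 0.0000 0.0000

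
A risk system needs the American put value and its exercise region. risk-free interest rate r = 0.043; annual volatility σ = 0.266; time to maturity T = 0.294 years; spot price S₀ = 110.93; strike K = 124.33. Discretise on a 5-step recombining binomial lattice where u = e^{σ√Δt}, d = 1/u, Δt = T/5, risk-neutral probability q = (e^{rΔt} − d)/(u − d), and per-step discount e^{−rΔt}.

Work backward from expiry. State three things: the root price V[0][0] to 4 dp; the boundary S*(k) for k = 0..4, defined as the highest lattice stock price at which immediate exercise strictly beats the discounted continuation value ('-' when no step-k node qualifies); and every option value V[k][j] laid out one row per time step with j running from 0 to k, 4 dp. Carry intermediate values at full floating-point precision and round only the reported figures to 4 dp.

price = 14.8220
boundary = - - 97.5043 104.0007 110.9300
tree:
14.8220
20.3929 9.4029
26.8257 14.1517 4.7671
32.9164 20.3293 8.1310 1.4739
38.6265 26.8257 13.4000 2.9760 0.0000
43.9800 32.9164 20.3293 6.0090 0.0000 0.0000

params: Δt=0.05880 u=1.06663 d=0.93753 q=0.50349 e^(-rΔt)=0.99747
t_5 payoffs: 43.9800 32.9164 20.3293 6.0090 0.0000 0.0000
t_4: node(4,0) S=85.7035 payoff=38.6265 vs cont=38.3126 → 38.6265 [stop]  node(4,1) S=97.5043 payoff=26.8257 vs cont=26.5118 → 26.8257 [stop]  node(4,2) S=110.9300 payoff=13.4000 vs cont=13.0860 → 13.4000 [stop]  node(4,3) S=126.2044 payoff=0.0000 vs cont=2.9760 → 2.9760 [wait]  node(4,4) S=143.5819 payoff=0.0000 vs cont=0.0000 → 0.0000 [wait]  ⇒ S*(4)=110.9300
t_3: node(3,0) S=91.4136 payoff=32.9164 vs cont=32.6024 → 32.9164 [stop]  node(3,1) S=104.0007 payoff=20.3293 vs cont=20.0153 → 20.3293 [stop]  node(3,2) S=118.3210 payoff=6.0090 vs cont=8.1310 → 8.1310 [wait]  node(3,3) S=134.6130 payoff=0.0000 vs cont=1.4739 → 1.4739 [wait]  ⇒ S*(3)=104.0007
t_2: node(2,0) S=97.5043 payoff=26.8257 vs cont=26.5118 → 26.8257 [stop]  node(2,1) S=110.9300 payoff=13.4000 vs cont=14.1517 → 14.1517 [wait]  node(2,2) S=126.2044 payoff=0.0000 vs cont=4.7671 → 4.7671 [wait]  ⇒ S*(2)=97.5043
t_1: node(1,0) S=104.0007 payoff=20.3293 vs cont=20.3929 → 20.3929 [wait]  node(1,1) S=118.3210 payoff=6.0090 vs cont=9.4029 → 9.4029 [wait]  ⇒ S*(1)=-
t_0: node(0,0) S=110.9300 payoff=13.4000 vs cont=14.8220 → 14.8220 [wait]  ⇒ S*(0)=-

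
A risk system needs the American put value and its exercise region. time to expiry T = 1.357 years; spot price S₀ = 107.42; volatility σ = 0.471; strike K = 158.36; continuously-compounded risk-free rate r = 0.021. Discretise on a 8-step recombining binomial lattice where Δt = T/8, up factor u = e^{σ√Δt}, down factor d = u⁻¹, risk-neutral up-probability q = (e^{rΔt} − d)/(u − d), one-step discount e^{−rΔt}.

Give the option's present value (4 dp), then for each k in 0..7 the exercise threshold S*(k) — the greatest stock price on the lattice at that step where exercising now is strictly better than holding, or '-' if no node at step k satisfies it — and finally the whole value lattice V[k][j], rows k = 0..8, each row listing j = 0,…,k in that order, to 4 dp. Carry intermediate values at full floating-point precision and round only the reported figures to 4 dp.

Δt=0.16962  u=1.21408  d=0.82367  q=0.46080  discount=0.99644
step 8 (expiry): payoffs max(K−S,0) = 135.6030 124.8165 108.9175 85.4826 50.9400 0.0248 0.0000 0.0000 0.0000
step 7: (k=7,j=0): S=27.6288, (K−S)⁺=130.7312, hold=130.1681 ⇒ V=130.7312 exercise | (k=7,j=1): S=40.7244, (K−S)⁺=117.6356, hold=117.0725 ⇒ V=117.6356 exercise | (k=7,j=2): S=60.0270, (K−S)⁺=98.3330, hold=97.7699 ⇒ V=98.3330 exercise | (k=7,j=3): S=88.4788, (K−S)⁺=69.8812, hold=69.3182 ⇒ V=69.8812 exercise | (k=7,j=4): S=130.4161, (K−S)⁺=27.9439, hold=27.3808 ⇒ V=27.9439 exercise | (k=7,j=5): S=192.2311, (K−S)⁺=0.0000, hold=0.0133 ⇒ V=0.0133 continue | (k=7,j=6): S=283.3453, (K−S)⁺=0.0000, hold=0.0000 ⇒ V=0.0000 continue | (k=7,j=7): S=417.6460, (K−S)⁺=0.0000, hold=0.0000 ⇒ V=0.0000 continue  boundary S*=130.4161
step 6: (k=6,j=0): S=33.5435, (K−S)⁺=124.8165, hold=124.2534 ⇒ V=124.8165 exercise | (k=6,j=1): S=49.4425, (K−S)⁺=108.9175, hold=108.3544 ⇒ V=108.9175 exercise | (k=6,j=2): S=72.8774, (K−S)⁺=85.4826, hold=84.9195 ⇒ V=85.4826 exercise | (k=6,j=3): S=107.4200, (K−S)⁺=50.9400, hold=50.3769 ⇒ V=50.9400 exercise | (k=6,j=4): S=158.3352, (K−S)⁺=0.0248, hold=15.0200 ⇒ V=15.0200 continue | (k=6,j=5): S=233.3833, (K−S)⁺=0.0000, hold=0.0072 ⇒ V=0.0072 continue | (k=6,j=6): S=344.0029, (K−S)⁺=0.0000, hold=0.0000 ⇒ V=0.0000 continue  boundary S*=107.4200
step 5: (k=5,j=0): S=40.7244, (K−S)⁺=117.6356, hold=117.0725 ⇒ V=117.6356 exercise | (k=5,j=1): S=60.0270, (K−S)⁺=98.3330, hold=97.7699 ⇒ V=98.3330 exercise | (k=5,j=2): S=88.4788, (K−S)⁺=69.8812, hold=69.3182 ⇒ V=69.8812 exercise | (k=5,j=3): S=130.4161, (K−S)⁺=27.9439, hold=34.2659 ⇒ V=34.2659 continue | (k=5,j=4): S=192.2311, (K−S)⁺=0.0000, hold=8.0733 ⇒ V=8.0733 continue | (k=5,j=5): S=283.3453, (K−S)⁺=0.0000, hold=0.0038 ⇒ V=0.0038 continue  boundary S*=88.4788
step 4: (k=4,j=0): S=49.4425, (K−S)⁺=108.9175, hold=108.3544 ⇒ V=108.9175 exercise | (k=4,j=1): S=72.8774, (K−S)⁺=85.4826, hold=84.9195 ⇒ V=85.4826 exercise | (k=4,j=2): S=107.4200, (K−S)⁺=50.9400, hold=53.2797 ⇒ V=53.2797 continue | (k=4,j=3): S=158.3352, (K−S)⁺=0.0248, hold=22.1176 ⇒ V=22.1176 continue | (k=4,j=4): S=233.3833, (K−S)⁺=0.0000, hold=4.3395 ⇒ V=4.3395 continue  boundary S*=72.8774
step 3: (k=3,j=0): S=60.0270, (K−S)⁺=98.3330, hold=97.7699 ⇒ V=98.3330 exercise | (k=3,j=1): S=88.4788, (K−S)⁺=69.8812, hold=70.3925 ⇒ V=70.3925 continue | (k=3,j=2): S=130.4161, (K−S)⁺=27.9439, hold=38.7819 ⇒ V=38.7819 continue | (k=3,j=3): S=192.2311, (K−S)⁺=0.0000, hold=13.8760 ⇒ V=13.8760 continue  boundary S*=60.0270
step 2: (k=2,j=0): S=72.8774, (K−S)⁺=85.4826, hold=85.1542 ⇒ V=85.4826 exercise | (k=2,j=1): S=107.4200, (K−S)⁺=50.9400, hold=55.6279 ⇒ V=55.6279 continue | (k=2,j=2): S=158.3352, (K−S)⁺=0.0248, hold=27.2083 ⇒ V=27.2083 continue  boundary S*=72.8774
step 1: (k=1,j=0): S=88.4788, (K−S)⁺=69.8812, hold=71.4707 ⇒ V=71.4707 continue | (k=1,j=1): S=130.4161, (K−S)⁺=27.9439, hold=42.3810 ⇒ V=42.3810 continue  boundary S*=-
step 0: (k=0,j=0): S=107.4200, (K−S)⁺=50.9400, hold=57.8598 ⇒ V=57.8598 continue  boundary S*=-

price = 57.8598
boundary = - - 72.8774 60.0270 72.8774 88.4788 107.4200 130.4161
tree:
57.8598
71.4707 42.3810
85.4826 55.6279 27.2083
98.3330 70.3925 38.7819 13.8760
108.9175 85.4826 53.2797 22.1176 4.3395
117.6356 98.3330 69.8812 34.2659 8.0733 0.0038
124.8165 108.9175 85.4826 50.9400 15.0200 0.0072 0.0000
130.7312 117.6356 98.3330 69.8812 27.9439 0.0133 0.0000 0.0000
135.6030 124.8165 108.9175 85.4826 50.9400 0.0248 0.0000 0.0000 0.0000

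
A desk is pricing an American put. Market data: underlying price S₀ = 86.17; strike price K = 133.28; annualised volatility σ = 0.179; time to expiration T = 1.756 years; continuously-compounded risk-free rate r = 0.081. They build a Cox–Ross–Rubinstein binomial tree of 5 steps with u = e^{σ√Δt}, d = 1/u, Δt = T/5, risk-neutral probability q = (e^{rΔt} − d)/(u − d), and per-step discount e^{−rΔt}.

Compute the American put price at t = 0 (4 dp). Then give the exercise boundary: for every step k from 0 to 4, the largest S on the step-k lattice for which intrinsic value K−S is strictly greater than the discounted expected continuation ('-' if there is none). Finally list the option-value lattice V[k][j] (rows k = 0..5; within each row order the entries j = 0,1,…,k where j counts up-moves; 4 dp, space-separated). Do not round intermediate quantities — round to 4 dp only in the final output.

price = 47.1100
boundary = 86.1700 95.8133 106.5357 118.4581 106.5357
tree:
47.1100
55.7827 37.4667
63.5826 47.1100 26.7443
70.5974 55.7827 37.4667 14.8219
76.9062 63.5826 47.1100 26.7443 5.6291
82.5800 70.5974 55.7827 37.4667 14.8219 0.0000

Δt=0.35120  u=1.11191  d=0.89935  q=0.60926  discount=0.97195
step 5 (expiry): payoffs max(K−S,0) = 82.5800 70.5974 55.7827 37.4667 14.8219 0.0000
step 4: (k=4,j=0): S=56.3738, (K−S)⁺=76.9062, hold=73.1681 ⇒ V=76.9062 exercise | (k=4,j=1): S=69.6974, (K−S)⁺=63.5826, hold=59.8445 ⇒ V=63.5826 exercise | (k=4,j=2): S=86.1700, (K−S)⁺=47.1100, hold=43.3720 ⇒ V=47.1100 exercise | (k=4,j=3): S=106.5357, (K−S)⁺=26.7443, hold=23.0062 ⇒ V=26.7443 exercise | (k=4,j=4): S=131.7148, (K−S)⁺=1.5652, hold=5.6291 ⇒ V=5.6291 continue  boundary S*=106.5357
step 3: (k=3,j=0): S=62.6826, (K−S)⁺=70.5974, hold=66.8593 ⇒ V=70.5974 exercise | (k=3,j=1): S=77.4973, (K−S)⁺=55.7827, hold=52.0447 ⇒ V=55.7827 exercise | (k=3,j=2): S=95.8133, (K−S)⁺=37.4667, hold=33.7287 ⇒ V=37.4667 exercise | (k=3,j=3): S=118.4581, (K−S)⁺=14.8219, hold=13.4903 ⇒ V=14.8219 exercise  boundary S*=118.4581
step 2: (k=2,j=0): S=69.6974, (K−S)⁺=63.5826, hold=59.8445 ⇒ V=63.5826 exercise | (k=2,j=1): S=86.1700, (K−S)⁺=47.1100, hold=43.3720 ⇒ V=47.1100 exercise | (k=2,j=2): S=106.5357, (K−S)⁺=26.7443, hold=23.0062 ⇒ V=26.7443 exercise  boundary S*=106.5357
step 1: (k=1,j=0): S=77.4973, (K−S)⁺=55.7827, hold=52.0447 ⇒ V=55.7827 exercise | (k=1,j=1): S=95.8133, (K−S)⁺=37.4667, hold=33.7287 ⇒ V=37.4667 exercise  boundary S*=95.8133
step 0: (k=0,j=0): S=86.1700, (K−S)⁺=47.1100, hold=43.3720 ⇒ V=47.1100 exercise  boundary S*=86.1700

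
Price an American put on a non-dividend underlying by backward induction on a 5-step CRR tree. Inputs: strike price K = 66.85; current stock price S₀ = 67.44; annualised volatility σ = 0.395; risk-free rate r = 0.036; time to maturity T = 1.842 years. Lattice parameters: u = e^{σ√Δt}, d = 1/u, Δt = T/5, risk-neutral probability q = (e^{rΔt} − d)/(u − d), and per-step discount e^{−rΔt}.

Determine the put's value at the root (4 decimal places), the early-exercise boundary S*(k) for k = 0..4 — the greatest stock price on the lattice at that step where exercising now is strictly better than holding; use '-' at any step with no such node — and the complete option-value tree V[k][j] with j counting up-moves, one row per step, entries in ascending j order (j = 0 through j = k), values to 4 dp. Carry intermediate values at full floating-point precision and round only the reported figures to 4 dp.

price = 12.5076
boundary = - - - 32.8513 41.7517
tree:
12.5076
18.1947 6.3977
25.4802 10.4295 1.9957
33.9987 16.5208 3.8008 0.0000
41.0018 25.0983 7.2388 0.0000 0.0000
46.5120 33.9987 13.7865 0.0000 0.0000 0.0000

Δt=0.36840  u=1.27093  d=0.78683  q=0.46793  discount=0.98683
step 5 (expiry): payoffs max(K−S,0) = 46.5120 33.9987 13.7865 0.0000 0.0000 0.0000
step 4: (k=4,j=0): S=25.8482, (K−S)⁺=41.0018, hold=40.1210 ⇒ V=41.0018 exercise | (k=4,j=1): S=41.7517, (K−S)⁺=25.0983, hold=24.2176 ⇒ V=25.0983 exercise | (k=4,j=2): S=67.4400, (K−S)⁺=0.0000, hold=7.2388 ⇒ V=7.2388 continue | (k=4,j=3): S=108.9334, (K−S)⁺=0.0000, hold=0.0000 ⇒ V=0.0000 continue | (k=4,j=4): S=175.9561, (K−S)⁺=0.0000, hold=0.0000 ⇒ V=0.0000 continue  boundary S*=41.7517
step 3: (k=3,j=0): S=32.8513, (K−S)⁺=33.9987, hold=33.1180 ⇒ V=33.9987 exercise | (k=3,j=1): S=53.0635, (K−S)⁺=13.7865, hold=16.5208 ⇒ V=16.5208 continue | (k=3,j=2): S=85.7115, (K−S)⁺=0.0000, hold=3.8008 ⇒ V=3.8008 continue | (k=3,j=3): S=138.4467, (K−S)⁺=0.0000, hold=0.0000 ⇒ V=0.0000 continue  boundary S*=32.8513
step 2: (k=2,j=0): S=41.7517, (K−S)⁺=25.0983, hold=25.4802 ⇒ V=25.4802 continue | (k=2,j=1): S=67.4400, (K−S)⁺=0.0000, hold=10.4295 ⇒ V=10.4295 continue | (k=2,j=2): S=108.9334, (K−S)⁺=0.0000, hold=1.9957 ⇒ V=1.9957 continue  boundary S*=-
step 1: (k=1,j=0): S=53.0635, (K−S)⁺=13.7865, hold=18.1947 ⇒ V=18.1947 continue | (k=1,j=1): S=85.7115, (K−S)⁺=0.0000, hold=6.3977 ⇒ V=6.3977 continue  boundary S*=-
step 0: (k=0,j=0): S=67.4400, (K−S)⁺=0.0000, hold=12.5076 ⇒ V=12.5076 continue  boundary S*=-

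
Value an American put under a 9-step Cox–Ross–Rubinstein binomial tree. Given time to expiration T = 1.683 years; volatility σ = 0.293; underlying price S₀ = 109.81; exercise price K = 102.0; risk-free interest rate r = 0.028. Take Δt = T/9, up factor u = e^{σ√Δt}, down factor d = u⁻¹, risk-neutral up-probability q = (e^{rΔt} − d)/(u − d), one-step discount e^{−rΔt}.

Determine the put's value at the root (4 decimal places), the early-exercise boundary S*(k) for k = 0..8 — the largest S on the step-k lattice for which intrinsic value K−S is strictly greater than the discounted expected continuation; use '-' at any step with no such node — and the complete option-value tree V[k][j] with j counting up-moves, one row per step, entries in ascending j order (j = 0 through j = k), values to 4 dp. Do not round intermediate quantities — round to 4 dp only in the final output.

price = 10.7030
boundary = - - - - 66.1509 58.2786 66.1509 75.0865 85.2293
tree:
10.7030
15.1448 6.1768
20.8492 9.3470 2.9308
27.8204 13.7891 4.8059 1.0030
35.8491 19.7300 7.7295 1.8026 0.1784
43.7214 27.2024 12.1341 3.2103 0.3510 0.0000
50.6569 35.8491 18.4597 5.6549 0.6905 0.0000 0.0000
56.7670 43.7214 26.9135 9.8248 1.3585 0.0000 0.0000 0.0000
62.1499 50.6569 35.8491 16.7707 2.6726 0.0000 0.0000 0.0000 0.0000
66.8923 56.7670 43.7214 26.9135 5.2580 0.0000 0.0000 0.0000 0.0000 0.0000

params: Δt=0.18700 u=1.13508 d=0.88099 q=0.48903 e^(-rΔt)=0.99478
t_9 payoffs: 66.8923 56.7670 43.7214 26.9135 5.2580 0.0000 0.0000 0.0000 0.0000 0.0000
t_8: node(8,0) S=39.8501 payoff=62.1499 vs cont=61.6173 → 62.1499 [stop]  node(8,1) S=51.3431 payoff=50.6569 vs cont=50.1242 → 50.6569 [stop]  node(8,2) S=66.1509 payoff=35.8491 vs cont=35.3165 → 35.8491 [stop]  node(8,3) S=85.2293 payoff=16.7707 vs cont=16.2381 → 16.7707 [stop]  node(8,4) S=109.8100 payoff=0.0000 vs cont=2.6726 → 2.6726 [wait]  node(8,5) S=141.4800 payoff=0.0000 vs cont=0.0000 → 0.0000 [wait]  node(8,6) S=182.2839 payoff=0.0000 vs cont=0.0000 → 0.0000 [wait]  node(8,7) S=234.8559 payoff=0.0000 vs cont=0.0000 → 0.0000 [wait]  node(8,8) S=302.5901 payoff=0.0000 vs cont=0.0000 → 0.0000 [wait]  ⇒ S*(8)=85.2293
t_7: node(7,0) S=45.2330 payoff=56.7670 vs cont=56.2343 → 56.7670 [stop]  node(7,1) S=58.2786 payoff=43.7214 vs cont=43.1888 → 43.7214 [stop]  node(7,2) S=75.0865 payoff=26.9135 vs cont=26.3808 → 26.9135 [stop]  node(7,3) S=96.7420 payoff=5.2580 vs cont=9.8248 → 9.8248 [wait]  node(7,4) S=124.6432 payoff=0.0000 vs cont=1.3585 → 1.3585 [wait]  node(7,5) S=160.5912 payoff=0.0000 vs cont=0.0000 → 0.0000 [wait]  node(7,6) S=206.9069 payoff=0.0000 vs cont=0.0000 → 0.0000 [wait]  node(7,7) S=266.5804 payoff=0.0000 vs cont=0.0000 → 0.0000 [wait]  ⇒ S*(7)=75.0865
t_6: node(6,0) S=51.3431 payoff=50.6569 vs cont=50.1242 → 50.6569 [stop]  node(6,1) S=66.1509 payoff=35.8491 vs cont=35.3165 → 35.8491 [stop]  node(6,2) S=85.2293 payoff=16.7707 vs cont=18.4597 → 18.4597 [wait]  node(6,3) S=109.8100 payoff=0.0000 vs cont=5.6549 → 5.6549 [wait]  node(6,4) S=141.4800 payoff=0.0000 vs cont=0.6905 → 0.6905 [wait]  node(6,5) S=182.2839 payoff=0.0000 vs cont=0.0000 → 0.0000 [wait]  node(6,6) S=234.8559 payoff=0.0000 vs cont=0.0000 → 0.0000 [wait]  ⇒ S*(6)=66.1509
t_5: node(5,0) S=58.2786 payoff=43.7214 vs cont=43.1888 → 43.7214 [stop]  node(5,1) S=75.0865 payoff=26.9135 vs cont=27.2024 → 27.2024 [wait]  node(5,2) S=96.7420 payoff=5.2580 vs cont=12.1341 → 12.1341 [wait]  node(5,3) S=124.6432 payoff=0.0000 vs cont=3.2103 → 3.2103 [wait]  node(5,4) S=160.5912 payoff=0.0000 vs cont=0.3510 → 0.3510 [wait]  node(5,5) S=206.9069 payoff=0.0000 vs cont=0.0000 → 0.0000 [wait]  ⇒ S*(5)=58.2786
t_4: node(4,0) S=66.1509 payoff=35.8491 vs cont=35.4570 → 35.8491 [stop]  node(4,1) S=85.2293 payoff=16.7707 vs cont=19.7300 → 19.7300 [wait]  node(4,2) S=109.8100 payoff=0.0000 vs cont=7.7295 → 7.7295 [wait]  node(4,3) S=141.4800 payoff=0.0000 vs cont=1.8026 → 1.8026 [wait]  node(4,4) S=182.2839 payoff=0.0000 vs cont=0.1784 → 0.1784 [wait]  ⇒ S*(4)=66.1509
t_3: node(3,0) S=75.0865 payoff=26.9135 vs cont=27.8204 → 27.8204 [wait]  node(3,1) S=96.7420 payoff=5.2580 vs cont=13.7891 → 13.7891 [wait]  node(3,2) S=124.6432 payoff=0.0000 vs cont=4.8059 → 4.8059 [wait]  node(3,3) S=160.5912 payoff=0.0000 vs cont=1.0030 → 1.0030 [wait]  ⇒ S*(3)=-
t_2: node(2,0) S=85.2293 payoff=16.7707 vs cont=20.8492 → 20.8492 [wait]  node(2,1) S=109.8100 payoff=0.0000 vs cont=9.3470 → 9.3470 [wait]  node(2,2) S=141.4800 payoff=0.0000 vs cont=2.9308 → 2.9308 [wait]  ⇒ S*(2)=-
t_1: node(1,0) S=96.7420 payoff=5.2580 vs cont=15.1448 → 15.1448 [wait]  node(1,1) S=124.6432 payoff=0.0000 vs cont=6.1768 → 6.1768 [wait]  ⇒ S*(1)=-
t_0: node(0,0) S=109.8100 payoff=0.0000 vs cont=10.7030 → 10.7030 [wait]  ⇒ S*(0)=-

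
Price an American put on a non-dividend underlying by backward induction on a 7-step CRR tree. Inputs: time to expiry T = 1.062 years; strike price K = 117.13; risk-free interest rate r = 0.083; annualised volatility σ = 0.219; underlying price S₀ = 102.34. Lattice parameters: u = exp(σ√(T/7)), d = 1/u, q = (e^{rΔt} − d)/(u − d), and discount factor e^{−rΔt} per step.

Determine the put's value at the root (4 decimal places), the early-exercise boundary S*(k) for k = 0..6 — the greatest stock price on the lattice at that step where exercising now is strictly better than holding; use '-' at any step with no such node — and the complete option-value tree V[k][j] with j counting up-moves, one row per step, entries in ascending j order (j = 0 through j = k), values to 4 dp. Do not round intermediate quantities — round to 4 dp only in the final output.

params: Δt=0.15171 u=1.08905 d=0.91824 q=0.55287 e^(-rΔt)=0.98749
t_7 payoffs: 60.8021 50.3240 37.8968 23.1578 5.6771 0.0000 0.0000 0.0000
t_6: node(6,0) S=61.3436 payoff=55.7864 vs cont=54.3207 → 55.7864 [stop]  node(6,1) S=72.7547 payoff=44.3753 vs cont=42.9096 → 44.3753 [stop]  node(6,2) S=86.2886 payoff=30.8414 vs cont=29.3757 → 30.8414 [stop]  node(6,3) S=102.3400 payoff=14.7900 vs cont=13.3243 → 14.7900 [stop]  node(6,4) S=121.3773 payoff=0.0000 vs cont=2.5066 → 2.5066 [wait]  node(6,5) S=143.9559 payoff=0.0000 vs cont=0.0000 → 0.0000 [wait]  node(6,6) S=170.7346 payoff=0.0000 vs cont=0.0000 → 0.0000 [wait]  ⇒ S*(6)=102.3400
t_5: node(5,0) S=66.8060 payoff=50.3240 vs cont=48.8583 → 50.3240 [stop]  node(5,1) S=79.2332 payoff=37.8968 vs cont=36.4311 → 37.8968 [stop]  node(5,2) S=93.9722 payoff=23.1578 vs cont=21.6921 → 23.1578 [stop]  node(5,3) S=111.4529 payoff=5.6771 vs cont=7.8987 → 7.8987 [wait]  node(5,4) S=132.1854 payoff=0.0000 vs cont=1.1067 → 1.1067 [wait]  node(5,5) S=156.7745 payoff=0.0000 vs cont=0.0000 → 0.0000 [wait]  ⇒ S*(5)=93.9722
t_4: node(4,0) S=72.7547 payoff=44.3753 vs cont=42.9096 → 44.3753 [stop]  node(4,1) S=86.2886 payoff=30.8414 vs cont=29.3757 → 30.8414 [stop]  node(4,2) S=102.3400 payoff=14.7900 vs cont=14.5372 → 14.7900 [stop]  node(4,3) S=121.3773 payoff=0.0000 vs cont=4.0918 → 4.0918 [wait]  node(4,4) S=143.9559 payoff=0.0000 vs cont=0.4887 → 0.4887 [wait]  ⇒ S*(4)=102.3400
t_3: node(3,0) S=79.2332 payoff=37.8968 vs cont=36.4311 → 37.8968 [stop]  node(3,1) S=93.9722 payoff=23.1578 vs cont=21.6921 → 23.1578 [stop]  node(3,2) S=111.4529 payoff=5.6771 vs cont=8.7642 → 8.7642 [wait]  node(3,3) S=132.1854 payoff=0.0000 vs cont=2.0734 → 2.0734 [wait]  ⇒ S*(3)=93.9722
t_2: node(2,0) S=86.2886 payoff=30.8414 vs cont=29.3757 → 30.8414 [stop]  node(2,1) S=102.3400 payoff=14.7900 vs cont=15.0097 → 15.0097 [wait]  node(2,2) S=121.3773 payoff=0.0000 vs cont=5.0016 → 5.0016 [wait]  ⇒ S*(2)=86.2886
t_1: node(1,0) S=93.9722 payoff=23.1578 vs cont=21.8121 → 23.1578 [stop]  node(1,1) S=111.4529 payoff=5.6771 vs cont=9.3579 → 9.3579 [wait]  ⇒ S*(1)=93.9722
t_0: node(0,0) S=102.3400 payoff=14.7900 vs cont=15.3339 → 15.3339 [wait]  ⇒ S*(0)=-

price = 15.3339
boundary = - 93.9722 86.2886 93.9722 102.3400 93.9722 102.3400
tree:
15.3339
23.1578 9.3579
30.8414 15.0097 5.0016
37.8968 23.1578 8.7642 2.0734
44.3753 30.8414 14.7900 4.0918 0.4887
50.3240 37.8968 23.1578 7.8987 1.1067 0.0000
55.7864 44.3753 30.8414 14.7900 2.5066 0.0000 0.0000
60.8021 50.3240 37.8968 23.1578 5.6771 0.0000 0.0000 0.0000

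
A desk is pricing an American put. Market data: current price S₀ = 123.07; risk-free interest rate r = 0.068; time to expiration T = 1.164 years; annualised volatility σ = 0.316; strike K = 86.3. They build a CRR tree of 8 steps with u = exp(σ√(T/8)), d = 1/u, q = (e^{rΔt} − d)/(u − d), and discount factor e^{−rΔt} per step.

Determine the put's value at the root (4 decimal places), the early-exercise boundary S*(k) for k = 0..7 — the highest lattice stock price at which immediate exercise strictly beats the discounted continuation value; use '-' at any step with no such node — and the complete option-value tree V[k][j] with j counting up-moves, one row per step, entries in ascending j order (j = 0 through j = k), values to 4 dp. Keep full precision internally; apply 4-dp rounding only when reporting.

params: Δt=0.14550 u=1.12810 d=0.88644 q=0.51105 e^(-rΔt)=0.99015
t_8 payoffs: 39.3792 26.5879 10.3096 0.0000 0.0000 0.0000 0.0000 0.0000 0.0000
t_7: node(7,0) S=52.9315 payoff=33.3685 vs cont=32.5189 → 33.3685 [stop]  node(7,1) S=67.3613 payoff=18.9387 vs cont=18.0890 → 18.9387 [stop]  node(7,2) S=85.7249 payoff=0.5751 vs cont=4.9913 → 4.9913 [wait]  node(7,3) S=109.0948 payoff=0.0000 vs cont=0.0000 → 0.0000 [wait]  node(7,4) S=138.8355 payoff=0.0000 vs cont=0.0000 → 0.0000 [wait]  node(7,5) S=176.6840 payoff=0.0000 vs cont=0.0000 → 0.0000 [wait]  node(7,6) S=224.8505 payoff=0.0000 vs cont=0.0000 → 0.0000 [wait]  node(7,7) S=286.1479 payoff=0.0000 vs cont=0.0000 → 0.0000 [wait]  ⇒ S*(7)=67.3613
t_6: node(6,0) S=59.7121 payoff=26.5879 vs cont=25.7383 → 26.5879 [stop]  node(6,1) S=75.9904 payoff=10.3096 vs cont=11.6946 → 11.6946 [wait]  node(6,2) S=96.7065 payoff=0.0000 vs cont=2.4165 → 2.4165 [wait]  node(6,3) S=123.0700 payoff=0.0000 vs cont=0.0000 → 0.0000 [wait]  node(6,4) S=156.6206 payoff=0.0000 vs cont=0.0000 → 0.0000 [wait]  node(6,5) S=199.3176 payoff=0.0000 vs cont=0.0000 → 0.0000 [wait]  node(6,6) S=253.6543 payoff=0.0000 vs cont=0.0000 → 0.0000 [wait]  ⇒ S*(6)=59.7121
t_5: node(5,0) S=67.3613 payoff=18.9387 vs cont=18.7899 → 18.9387 [stop]  node(5,1) S=85.7249 payoff=0.5751 vs cont=6.8846 → 6.8846 [wait]  node(5,2) S=109.0948 payoff=0.0000 vs cont=1.1699 → 1.1699 [wait]  node(5,3) S=138.8355 payoff=0.0000 vs cont=0.0000 → 0.0000 [wait]  node(5,4) S=176.6840 payoff=0.0000 vs cont=0.0000 → 0.0000 [wait]  node(5,5) S=224.8505 payoff=0.0000 vs cont=0.0000 → 0.0000 [wait]  ⇒ S*(5)=67.3613
t_4: node(4,0) S=75.9904 payoff=10.3096 vs cont=12.6527 → 12.6527 [wait]  node(4,1) S=96.7065 payoff=0.0000 vs cont=3.9251 → 3.9251 [wait]  node(4,2) S=123.0700 payoff=0.0000 vs cont=0.5664 → 0.5664 [wait]  node(4,3) S=156.6206 payoff=0.0000 vs cont=0.0000 → 0.0000 [wait]  node(4,4) S=199.3176 payoff=0.0000 vs cont=0.0000 → 0.0000 [wait]  ⇒ S*(4)=-
t_3: node(3,0) S=85.7249 payoff=0.5751 vs cont=8.1118 → 8.1118 [wait]  node(3,1) S=109.0948 payoff=0.0000 vs cont=2.1869 → 2.1869 [wait]  node(3,2) S=138.8355 payoff=0.0000 vs cont=0.2742 → 0.2742 [wait]  node(3,3) S=176.6840 payoff=0.0000 vs cont=0.0000 → 0.0000 [wait]  ⇒ S*(3)=-
t_2: node(2,0) S=96.7065 payoff=0.0000 vs cont=5.0338 → 5.0338 [wait]  node(2,1) S=123.0700 payoff=0.0000 vs cont=1.1975 → 1.1975 [wait]  node(2,2) S=156.6206 payoff=0.0000 vs cont=0.1328 → 0.1328 [wait]  ⇒ S*(2)=-
t_1: node(1,0) S=109.0948 payoff=0.0000 vs cont=3.0430 → 3.0430 [wait]  node(1,1) S=138.8355 payoff=0.0000 vs cont=0.6469 → 0.6469 [wait]  ⇒ S*(1)=-
t_0: node(0,0) S=123.0700 payoff=0.0000 vs cont=1.8006 → 1.8006 [wait]  ⇒ S*(0)=-

price = 1.8006
boundary = - - - - - 67.3613 59.7121 67.3613
tree:
1.8006
3.0430 0.6469
5.0338 1.1975 0.1328
8.1118 2.1869 0.2742 0.0000
12.6527 3.9251 0.5664 0.0000 0.0000
18.9387 6.8846 1.1699 0.0000 0.0000 0.0000
26.5879 11.6946 2.4165 0.0000 0.0000 0.0000 0.0000
33.3685 18.9387 4.9913 0.0000 0.0000 0.0000 0.0000 0.0000
39.3792 26.5879 10.3096 0.0000 0.0000 0.0000 0.0000 0.0000 0.0000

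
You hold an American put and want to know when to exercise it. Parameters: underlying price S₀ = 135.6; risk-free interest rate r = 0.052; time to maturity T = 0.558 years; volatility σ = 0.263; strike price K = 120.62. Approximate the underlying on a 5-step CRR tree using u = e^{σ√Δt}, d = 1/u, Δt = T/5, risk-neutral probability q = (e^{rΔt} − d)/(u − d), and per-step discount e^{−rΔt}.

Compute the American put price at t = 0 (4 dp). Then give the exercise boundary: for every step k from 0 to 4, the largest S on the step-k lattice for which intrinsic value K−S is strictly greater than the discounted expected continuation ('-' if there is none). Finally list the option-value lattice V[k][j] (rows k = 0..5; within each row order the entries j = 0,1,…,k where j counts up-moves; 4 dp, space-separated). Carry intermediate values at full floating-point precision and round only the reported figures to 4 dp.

price = 3.2862
boundary = - - - 104.1812 95.4185
tree:
3.2862
5.8019 0.9174
9.9634 1.8875 0.0000
16.4388 3.8835 0.0000 0.0000
25.2015 7.9900 0.0000 0.0000 0.0000
33.2272 16.4388 0.0000 0.0000 0.0000 0.0000

Δt=0.11160  u=1.09183  d=0.91589  q=0.51113  discount=0.99421
step 5 (expiry): payoffs max(K−S,0) = 33.2272 16.4388 0.0000 0.0000 0.0000 0.0000
step 4: (k=4,j=0): S=95.4185, (K−S)⁺=25.2015, hold=24.5036 ⇒ V=25.2015 exercise | (k=4,j=1): S=113.7486, (K−S)⁺=6.8714, hold=7.9900 ⇒ V=7.9900 continue | (k=4,j=2): S=135.6000, (K−S)⁺=0.0000, hold=0.0000 ⇒ V=0.0000 continue | (k=4,j=3): S=161.6491, (K−S)⁺=0.0000, hold=0.0000 ⇒ V=0.0000 continue | (k=4,j=4): S=192.7023, (K−S)⁺=0.0000, hold=0.0000 ⇒ V=0.0000 continue  boundary S*=95.4185
step 3: (k=3,j=0): S=104.1812, (K−S)⁺=16.4388, hold=16.3093 ⇒ V=16.4388 exercise | (k=3,j=1): S=124.1946, (K−S)⁺=0.0000, hold=3.8835 ⇒ V=3.8835 continue | (k=3,j=2): S=148.0528, (K−S)⁺=0.0000, hold=0.0000 ⇒ V=0.0000 continue | (k=3,j=3): S=176.4941, (K−S)⁺=0.0000, hold=0.0000 ⇒ V=0.0000 continue  boundary S*=104.1812
step 2: (k=2,j=0): S=113.7486, (K−S)⁺=6.8714, hold=9.9634 ⇒ V=9.9634 continue | (k=2,j=1): S=135.6000, (K−S)⁺=0.0000, hold=1.8875 ⇒ V=1.8875 continue | (k=2,j=2): S=161.6491, (K−S)⁺=0.0000, hold=0.0000 ⇒ V=0.0000 continue  boundary S*=-
step 1: (k=1,j=0): S=124.1946, (K−S)⁺=0.0000, hold=5.8019 ⇒ V=5.8019 continue | (k=1,j=1): S=148.0528, (K−S)⁺=0.0000, hold=0.9174 ⇒ V=0.9174 continue  boundary S*=-
step 0: (k=0,j=0): S=135.6000, (K−S)⁺=0.0000, hold=3.2862 ⇒ V=3.2862 continue  boundary S*=-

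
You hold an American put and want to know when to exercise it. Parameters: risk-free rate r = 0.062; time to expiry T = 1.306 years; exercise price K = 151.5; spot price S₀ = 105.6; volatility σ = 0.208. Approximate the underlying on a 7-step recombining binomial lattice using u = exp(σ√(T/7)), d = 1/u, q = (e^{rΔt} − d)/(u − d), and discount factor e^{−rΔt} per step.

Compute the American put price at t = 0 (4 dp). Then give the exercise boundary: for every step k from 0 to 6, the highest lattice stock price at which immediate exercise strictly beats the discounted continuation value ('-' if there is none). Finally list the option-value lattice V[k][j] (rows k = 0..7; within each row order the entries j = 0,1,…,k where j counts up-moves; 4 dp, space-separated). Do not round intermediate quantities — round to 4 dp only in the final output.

price = 45.9000
boundary = 105.6000 115.5267 126.3865 115.5267 126.3865 115.5267 126.3865
tree:
45.9000
54.9737 35.9733
63.2678 45.9000 25.1135
70.8492 54.9737 35.9733 15.6775
77.7792 63.2678 45.9000 25.1135 8.0473
84.1137 70.8492 54.9737 35.9733 14.5738 2.7097
89.9039 77.7792 63.2678 45.9000 25.1135 5.9881 0.0000
95.1966 84.1137 70.8492 54.9737 35.9733 13.2328 0.0000 0.0000

Δt=0.18657  u=1.09400  d=0.91407  q=0.54222  discount=0.98850
step 7 (expiry): payoffs max(K−S,0) = 95.1966 84.1137 70.8492 54.9737 35.9733 13.2328 0.0000 0.0000
step 6: (k=6,j=0): S=61.5961, (K−S)⁺=89.9039, hold=88.1615 ⇒ V=89.9039 exercise | (k=6,j=1): S=73.7208, (K−S)⁺=77.7792, hold=76.0368 ⇒ V=77.7792 exercise | (k=6,j=2): S=88.2322, (K−S)⁺=63.2678, hold=61.5255 ⇒ V=63.2678 exercise | (k=6,j=3): S=105.6000, (K−S)⁺=45.9000, hold=44.1576 ⇒ V=45.9000 exercise | (k=6,j=4): S=126.3865, (K−S)⁺=25.1135, hold=23.3711 ⇒ V=25.1135 exercise | (k=6,j=5): S=151.2648, (K−S)⁺=0.2352, hold=5.9881 ⇒ V=5.9881 continue | (k=6,j=6): S=181.0401, (K−S)⁺=0.0000, hold=0.0000 ⇒ V=0.0000 continue  boundary S*=126.3865
step 5: (k=5,j=0): S=67.3863, (K−S)⁺=84.1137, hold=82.3713 ⇒ V=84.1137 exercise | (k=5,j=1): S=80.6508, (K−S)⁺=70.8492, hold=69.1069 ⇒ V=70.8492 exercise | (k=5,j=2): S=96.5263, (K−S)⁺=54.9737, hold=53.2314 ⇒ V=54.9737 exercise | (k=5,j=3): S=115.5267, (K−S)⁺=35.9733, hold=34.2309 ⇒ V=35.9733 exercise | (k=5,j=4): S=138.2672, (K−S)⁺=13.2328, hold=14.5738 ⇒ V=14.5738 continue | (k=5,j=5): S=165.4841, (K−S)⁺=0.0000, hold=2.7097 ⇒ V=2.7097 continue  boundary S*=115.5267
step 4: (k=4,j=0): S=73.7208, (K−S)⁺=77.7792, hold=76.0368 ⇒ V=77.7792 exercise | (k=4,j=1): S=88.2322, (K−S)⁺=63.2678, hold=61.5255 ⇒ V=63.2678 exercise | (k=4,j=2): S=105.6000, (K−S)⁺=45.9000, hold=44.1576 ⇒ V=45.9000 exercise | (k=4,j=3): S=126.3865, (K−S)⁺=25.1135, hold=24.0899 ⇒ V=25.1135 exercise | (k=4,j=4): S=151.2648, (K−S)⁺=0.2352, hold=8.0473 ⇒ V=8.0473 continue  boundary S*=126.3865
step 3: (k=3,j=0): S=80.6508, (K−S)⁺=70.8492, hold=69.1069 ⇒ V=70.8492 exercise | (k=3,j=1): S=96.5263, (K−S)⁺=54.9737, hold=53.2314 ⇒ V=54.9737 exercise | (k=3,j=2): S=115.5267, (K−S)⁺=35.9733, hold=34.2309 ⇒ V=35.9733 exercise | (k=3,j=3): S=138.2672, (K−S)⁺=13.2328, hold=15.6775 ⇒ V=15.6775 continue  boundary S*=115.5267
step 2: (k=2,j=0): S=88.2322, (K−S)⁺=63.2678, hold=61.5255 ⇒ V=63.2678 exercise | (k=2,j=1): S=105.6000, (K−S)⁺=45.9000, hold=44.1576 ⇒ V=45.9000 exercise | (k=2,j=2): S=126.3865, (K−S)⁺=25.1135, hold=24.6814 ⇒ V=25.1135 exercise  boundary S*=126.3865
step 1: (k=1,j=0): S=96.5263, (K−S)⁺=54.9737, hold=53.2314 ⇒ V=54.9737 exercise | (k=1,j=1): S=115.5267, (K−S)⁺=35.9733, hold=34.2309 ⇒ V=35.9733 exercise  boundary S*=115.5267
step 0: (k=0,j=0): S=105.6000, (K−S)⁺=45.9000, hold=44.1576 ⇒ V=45.9000 exercise  boundary S*=105.6000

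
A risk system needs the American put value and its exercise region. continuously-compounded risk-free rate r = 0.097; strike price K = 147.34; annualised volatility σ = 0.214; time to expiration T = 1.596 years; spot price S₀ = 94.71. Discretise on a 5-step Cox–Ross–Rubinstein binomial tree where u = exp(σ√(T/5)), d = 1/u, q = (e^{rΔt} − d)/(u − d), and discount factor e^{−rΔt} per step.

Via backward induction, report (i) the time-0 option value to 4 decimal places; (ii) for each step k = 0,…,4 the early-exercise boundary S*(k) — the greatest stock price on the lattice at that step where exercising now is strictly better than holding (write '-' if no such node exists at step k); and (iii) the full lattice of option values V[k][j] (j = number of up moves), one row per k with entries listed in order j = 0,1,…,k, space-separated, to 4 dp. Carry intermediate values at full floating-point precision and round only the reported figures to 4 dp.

params: Δt=0.31920 u=1.12852 d=0.88612 q=0.59954 e^(-rΔt)=0.96951
t_5 payoffs: 95.5968 81.4423 63.4158 40.4581 11.2202 0.0000
t_4: node(4,0) S=58.3931 payoff=88.9469 vs cont=84.4548 → 88.9469 [stop]  node(4,1) S=74.3668 payoff=72.9732 vs cont=68.4811 → 72.9732 [stop]  node(4,2) S=94.7100 payoff=52.6300 vs cont=48.1379 → 52.6300 [stop]  node(4,3) S=120.6182 payoff=26.7218 vs cont=22.2297 → 26.7218 [stop]  node(4,4) S=153.6136 payoff=0.0000 vs cont=4.3562 → 4.3562 [wait]  ⇒ S*(4)=120.6182
t_3: node(3,0) S=65.8977 payoff=81.4423 vs cont=76.9502 → 81.4423 [stop]  node(3,1) S=83.9242 payoff=63.4158 vs cont=58.9237 → 63.4158 [stop]  node(3,2) S=106.8819 payoff=40.4581 vs cont=35.9660 → 40.4581 [stop]  node(3,3) S=136.1198 payoff=11.2202 vs cont=12.9069 → 12.9069 [wait]  ⇒ S*(3)=106.8819
t_2: node(2,0) S=74.3668 payoff=72.9732 vs cont=68.4811 → 72.9732 [stop]  node(2,1) S=94.7100 payoff=52.6300 vs cont=48.1379 → 52.6300 [stop]  node(2,2) S=120.6182 payoff=26.7218 vs cont=23.2101 → 26.7218 [stop]  ⇒ S*(2)=120.6182
t_1: node(1,0) S=83.9242 payoff=63.4158 vs cont=58.9237 → 63.4158 [stop]  node(1,1) S=106.8819 payoff=40.4581 vs cont=35.9660 → 40.4581 [stop]  ⇒ S*(1)=106.8819
t_0: node(0,0) S=94.7100 payoff=52.6300 vs cont=48.1379 → 52.6300 [stop]  ⇒ S*(0)=94.7100

price = 52.6300
boundary = 94.7100 106.8819 120.6182 106.8819 120.6182
tree:
52.6300
63.4158 40.4581
72.9732 52.6300 26.7218
81.4423 63.4158 40.4581 12.9069
88.9469 72.9732 52.6300 26.7218 4.3562
95.5968 81.4423 63.4158 40.4581 11.2202 0.0000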